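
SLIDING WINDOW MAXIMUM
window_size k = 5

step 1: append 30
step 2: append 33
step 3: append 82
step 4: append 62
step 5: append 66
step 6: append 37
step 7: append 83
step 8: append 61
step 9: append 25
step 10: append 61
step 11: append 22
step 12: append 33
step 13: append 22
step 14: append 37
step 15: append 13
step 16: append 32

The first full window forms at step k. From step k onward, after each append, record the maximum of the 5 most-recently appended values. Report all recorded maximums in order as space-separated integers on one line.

step 1: append 30 -> window=[30] (not full yet)
step 2: append 33 -> window=[30, 33] (not full yet)
step 3: append 82 -> window=[30, 33, 82] (not full yet)
step 4: append 62 -> window=[30, 33, 82, 62] (not full yet)
step 5: append 66 -> window=[30, 33, 82, 62, 66] -> max=82
step 6: append 37 -> window=[33, 82, 62, 66, 37] -> max=82
step 7: append 83 -> window=[82, 62, 66, 37, 83] -> max=83
step 8: append 61 -> window=[62, 66, 37, 83, 61] -> max=83
step 9: append 25 -> window=[66, 37, 83, 61, 25] -> max=83
step 10: append 61 -> window=[37, 83, 61, 25, 61] -> max=83
step 11: append 22 -> window=[83, 61, 25, 61, 22] -> max=83
step 12: append 33 -> window=[61, 25, 61, 22, 33] -> max=61
step 13: append 22 -> window=[25, 61, 22, 33, 22] -> max=61
step 14: append 37 -> window=[61, 22, 33, 22, 37] -> max=61
step 15: append 13 -> window=[22, 33, 22, 37, 13] -> max=37
step 16: append 32 -> window=[33, 22, 37, 13, 32] -> max=37

Answer: 82 82 83 83 83 83 83 61 61 61 37 37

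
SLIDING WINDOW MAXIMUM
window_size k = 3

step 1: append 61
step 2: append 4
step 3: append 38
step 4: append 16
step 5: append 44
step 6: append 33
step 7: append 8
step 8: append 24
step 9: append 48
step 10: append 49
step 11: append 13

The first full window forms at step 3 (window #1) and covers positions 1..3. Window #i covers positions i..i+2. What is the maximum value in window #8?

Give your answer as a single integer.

step 1: append 61 -> window=[61] (not full yet)
step 2: append 4 -> window=[61, 4] (not full yet)
step 3: append 38 -> window=[61, 4, 38] -> max=61
step 4: append 16 -> window=[4, 38, 16] -> max=38
step 5: append 44 -> window=[38, 16, 44] -> max=44
step 6: append 33 -> window=[16, 44, 33] -> max=44
step 7: append 8 -> window=[44, 33, 8] -> max=44
step 8: append 24 -> window=[33, 8, 24] -> max=33
step 9: append 48 -> window=[8, 24, 48] -> max=48
step 10: append 49 -> window=[24, 48, 49] -> max=49
Window #8 max = 49

Answer: 49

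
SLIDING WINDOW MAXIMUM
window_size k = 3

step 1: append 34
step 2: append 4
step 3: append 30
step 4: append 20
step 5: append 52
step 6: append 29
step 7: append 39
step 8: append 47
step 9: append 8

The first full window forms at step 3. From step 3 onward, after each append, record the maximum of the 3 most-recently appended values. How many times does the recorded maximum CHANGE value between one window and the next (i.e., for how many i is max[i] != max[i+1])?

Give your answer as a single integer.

Answer: 3

Derivation:
step 1: append 34 -> window=[34] (not full yet)
step 2: append 4 -> window=[34, 4] (not full yet)
step 3: append 30 -> window=[34, 4, 30] -> max=34
step 4: append 20 -> window=[4, 30, 20] -> max=30
step 5: append 52 -> window=[30, 20, 52] -> max=52
step 6: append 29 -> window=[20, 52, 29] -> max=52
step 7: append 39 -> window=[52, 29, 39] -> max=52
step 8: append 47 -> window=[29, 39, 47] -> max=47
step 9: append 8 -> window=[39, 47, 8] -> max=47
Recorded maximums: 34 30 52 52 52 47 47
Changes between consecutive maximums: 3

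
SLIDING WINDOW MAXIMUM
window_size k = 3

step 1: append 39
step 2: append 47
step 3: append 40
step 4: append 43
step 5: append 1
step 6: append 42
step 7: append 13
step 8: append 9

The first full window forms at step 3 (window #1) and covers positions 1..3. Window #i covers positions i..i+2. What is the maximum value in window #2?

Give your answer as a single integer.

step 1: append 39 -> window=[39] (not full yet)
step 2: append 47 -> window=[39, 47] (not full yet)
step 3: append 40 -> window=[39, 47, 40] -> max=47
step 4: append 43 -> window=[47, 40, 43] -> max=47
Window #2 max = 47

Answer: 47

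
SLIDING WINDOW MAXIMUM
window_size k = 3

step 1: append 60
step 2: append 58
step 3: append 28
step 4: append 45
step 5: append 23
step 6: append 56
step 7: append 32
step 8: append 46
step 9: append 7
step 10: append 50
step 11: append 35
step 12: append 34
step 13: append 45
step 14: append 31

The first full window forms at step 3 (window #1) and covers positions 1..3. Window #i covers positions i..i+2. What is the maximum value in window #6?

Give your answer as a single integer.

step 1: append 60 -> window=[60] (not full yet)
step 2: append 58 -> window=[60, 58] (not full yet)
step 3: append 28 -> window=[60, 58, 28] -> max=60
step 4: append 45 -> window=[58, 28, 45] -> max=58
step 5: append 23 -> window=[28, 45, 23] -> max=45
step 6: append 56 -> window=[45, 23, 56] -> max=56
step 7: append 32 -> window=[23, 56, 32] -> max=56
step 8: append 46 -> window=[56, 32, 46] -> max=56
Window #6 max = 56

Answer: 56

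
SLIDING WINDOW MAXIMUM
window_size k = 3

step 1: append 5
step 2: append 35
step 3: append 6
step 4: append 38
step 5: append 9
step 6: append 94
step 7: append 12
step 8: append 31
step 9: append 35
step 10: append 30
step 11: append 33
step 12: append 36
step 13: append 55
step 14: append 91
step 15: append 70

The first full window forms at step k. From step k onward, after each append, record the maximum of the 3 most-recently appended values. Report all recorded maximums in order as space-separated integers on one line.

step 1: append 5 -> window=[5] (not full yet)
step 2: append 35 -> window=[5, 35] (not full yet)
step 3: append 6 -> window=[5, 35, 6] -> max=35
step 4: append 38 -> window=[35, 6, 38] -> max=38
step 5: append 9 -> window=[6, 38, 9] -> max=38
step 6: append 94 -> window=[38, 9, 94] -> max=94
step 7: append 12 -> window=[9, 94, 12] -> max=94
step 8: append 31 -> window=[94, 12, 31] -> max=94
step 9: append 35 -> window=[12, 31, 35] -> max=35
step 10: append 30 -> window=[31, 35, 30] -> max=35
step 11: append 33 -> window=[35, 30, 33] -> max=35
step 12: append 36 -> window=[30, 33, 36] -> max=36
step 13: append 55 -> window=[33, 36, 55] -> max=55
step 14: append 91 -> window=[36, 55, 91] -> max=91
step 15: append 70 -> window=[55, 91, 70] -> max=91

Answer: 35 38 38 94 94 94 35 35 35 36 55 91 91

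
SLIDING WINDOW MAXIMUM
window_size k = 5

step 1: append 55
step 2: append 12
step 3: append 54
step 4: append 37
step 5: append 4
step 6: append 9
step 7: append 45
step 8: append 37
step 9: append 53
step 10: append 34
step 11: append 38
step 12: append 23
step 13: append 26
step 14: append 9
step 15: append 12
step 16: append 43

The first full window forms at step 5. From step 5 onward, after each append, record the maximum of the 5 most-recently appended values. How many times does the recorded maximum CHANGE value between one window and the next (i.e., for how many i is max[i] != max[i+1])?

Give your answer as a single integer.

step 1: append 55 -> window=[55] (not full yet)
step 2: append 12 -> window=[55, 12] (not full yet)
step 3: append 54 -> window=[55, 12, 54] (not full yet)
step 4: append 37 -> window=[55, 12, 54, 37] (not full yet)
step 5: append 4 -> window=[55, 12, 54, 37, 4] -> max=55
step 6: append 9 -> window=[12, 54, 37, 4, 9] -> max=54
step 7: append 45 -> window=[54, 37, 4, 9, 45] -> max=54
step 8: append 37 -> window=[37, 4, 9, 45, 37] -> max=45
step 9: append 53 -> window=[4, 9, 45, 37, 53] -> max=53
step 10: append 34 -> window=[9, 45, 37, 53, 34] -> max=53
step 11: append 38 -> window=[45, 37, 53, 34, 38] -> max=53
step 12: append 23 -> window=[37, 53, 34, 38, 23] -> max=53
step 13: append 26 -> window=[53, 34, 38, 23, 26] -> max=53
step 14: append 9 -> window=[34, 38, 23, 26, 9] -> max=38
step 15: append 12 -> window=[38, 23, 26, 9, 12] -> max=38
step 16: append 43 -> window=[23, 26, 9, 12, 43] -> max=43
Recorded maximums: 55 54 54 45 53 53 53 53 53 38 38 43
Changes between consecutive maximums: 5

Answer: 5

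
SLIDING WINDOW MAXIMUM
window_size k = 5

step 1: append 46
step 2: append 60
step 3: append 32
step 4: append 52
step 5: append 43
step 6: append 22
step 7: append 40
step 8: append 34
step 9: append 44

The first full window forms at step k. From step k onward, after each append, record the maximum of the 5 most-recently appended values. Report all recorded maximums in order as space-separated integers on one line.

step 1: append 46 -> window=[46] (not full yet)
step 2: append 60 -> window=[46, 60] (not full yet)
step 3: append 32 -> window=[46, 60, 32] (not full yet)
step 4: append 52 -> window=[46, 60, 32, 52] (not full yet)
step 5: append 43 -> window=[46, 60, 32, 52, 43] -> max=60
step 6: append 22 -> window=[60, 32, 52, 43, 22] -> max=60
step 7: append 40 -> window=[32, 52, 43, 22, 40] -> max=52
step 8: append 34 -> window=[52, 43, 22, 40, 34] -> max=52
step 9: append 44 -> window=[43, 22, 40, 34, 44] -> max=44

Answer: 60 60 52 52 44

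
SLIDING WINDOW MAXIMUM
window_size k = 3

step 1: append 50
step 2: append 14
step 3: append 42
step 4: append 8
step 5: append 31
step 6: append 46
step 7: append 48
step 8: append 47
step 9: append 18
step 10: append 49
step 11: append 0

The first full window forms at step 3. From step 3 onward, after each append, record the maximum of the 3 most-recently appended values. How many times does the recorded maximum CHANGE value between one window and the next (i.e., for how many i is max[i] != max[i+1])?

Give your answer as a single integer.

Answer: 4

Derivation:
step 1: append 50 -> window=[50] (not full yet)
step 2: append 14 -> window=[50, 14] (not full yet)
step 3: append 42 -> window=[50, 14, 42] -> max=50
step 4: append 8 -> window=[14, 42, 8] -> max=42
step 5: append 31 -> window=[42, 8, 31] -> max=42
step 6: append 46 -> window=[8, 31, 46] -> max=46
step 7: append 48 -> window=[31, 46, 48] -> max=48
step 8: append 47 -> window=[46, 48, 47] -> max=48
step 9: append 18 -> window=[48, 47, 18] -> max=48
step 10: append 49 -> window=[47, 18, 49] -> max=49
step 11: append 0 -> window=[18, 49, 0] -> max=49
Recorded maximums: 50 42 42 46 48 48 48 49 49
Changes between consecutive maximums: 4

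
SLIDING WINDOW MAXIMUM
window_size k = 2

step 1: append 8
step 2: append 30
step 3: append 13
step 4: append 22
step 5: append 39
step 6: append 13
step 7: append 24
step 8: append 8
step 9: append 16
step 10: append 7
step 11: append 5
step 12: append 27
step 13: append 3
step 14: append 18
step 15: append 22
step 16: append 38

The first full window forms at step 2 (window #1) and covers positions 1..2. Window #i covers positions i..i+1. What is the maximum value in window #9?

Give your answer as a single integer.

step 1: append 8 -> window=[8] (not full yet)
step 2: append 30 -> window=[8, 30] -> max=30
step 3: append 13 -> window=[30, 13] -> max=30
step 4: append 22 -> window=[13, 22] -> max=22
step 5: append 39 -> window=[22, 39] -> max=39
step 6: append 13 -> window=[39, 13] -> max=39
step 7: append 24 -> window=[13, 24] -> max=24
step 8: append 8 -> window=[24, 8] -> max=24
step 9: append 16 -> window=[8, 16] -> max=16
step 10: append 7 -> window=[16, 7] -> max=16
Window #9 max = 16

Answer: 16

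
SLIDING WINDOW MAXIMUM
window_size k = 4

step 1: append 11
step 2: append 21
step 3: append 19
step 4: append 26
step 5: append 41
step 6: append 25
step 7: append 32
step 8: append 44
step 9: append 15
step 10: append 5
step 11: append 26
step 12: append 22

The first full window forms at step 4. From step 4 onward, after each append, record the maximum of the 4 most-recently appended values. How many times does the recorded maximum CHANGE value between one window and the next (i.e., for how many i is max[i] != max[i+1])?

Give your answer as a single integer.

step 1: append 11 -> window=[11] (not full yet)
step 2: append 21 -> window=[11, 21] (not full yet)
step 3: append 19 -> window=[11, 21, 19] (not full yet)
step 4: append 26 -> window=[11, 21, 19, 26] -> max=26
step 5: append 41 -> window=[21, 19, 26, 41] -> max=41
step 6: append 25 -> window=[19, 26, 41, 25] -> max=41
step 7: append 32 -> window=[26, 41, 25, 32] -> max=41
step 8: append 44 -> window=[41, 25, 32, 44] -> max=44
step 9: append 15 -> window=[25, 32, 44, 15] -> max=44
step 10: append 5 -> window=[32, 44, 15, 5] -> max=44
step 11: append 26 -> window=[44, 15, 5, 26] -> max=44
step 12: append 22 -> window=[15, 5, 26, 22] -> max=26
Recorded maximums: 26 41 41 41 44 44 44 44 26
Changes between consecutive maximums: 3

Answer: 3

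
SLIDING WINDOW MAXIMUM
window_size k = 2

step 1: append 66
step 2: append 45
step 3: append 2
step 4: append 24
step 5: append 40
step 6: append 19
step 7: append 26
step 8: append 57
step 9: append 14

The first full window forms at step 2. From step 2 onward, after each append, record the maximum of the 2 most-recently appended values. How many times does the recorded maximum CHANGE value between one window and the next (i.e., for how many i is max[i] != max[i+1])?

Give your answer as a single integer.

Answer: 5

Derivation:
step 1: append 66 -> window=[66] (not full yet)
step 2: append 45 -> window=[66, 45] -> max=66
step 3: append 2 -> window=[45, 2] -> max=45
step 4: append 24 -> window=[2, 24] -> max=24
step 5: append 40 -> window=[24, 40] -> max=40
step 6: append 19 -> window=[40, 19] -> max=40
step 7: append 26 -> window=[19, 26] -> max=26
step 8: append 57 -> window=[26, 57] -> max=57
step 9: append 14 -> window=[57, 14] -> max=57
Recorded maximums: 66 45 24 40 40 26 57 57
Changes between consecutive maximums: 5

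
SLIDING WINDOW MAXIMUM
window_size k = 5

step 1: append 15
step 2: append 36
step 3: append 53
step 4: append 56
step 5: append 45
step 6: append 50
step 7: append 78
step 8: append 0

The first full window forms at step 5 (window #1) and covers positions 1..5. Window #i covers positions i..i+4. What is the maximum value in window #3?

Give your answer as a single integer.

step 1: append 15 -> window=[15] (not full yet)
step 2: append 36 -> window=[15, 36] (not full yet)
step 3: append 53 -> window=[15, 36, 53] (not full yet)
step 4: append 56 -> window=[15, 36, 53, 56] (not full yet)
step 5: append 45 -> window=[15, 36, 53, 56, 45] -> max=56
step 6: append 50 -> window=[36, 53, 56, 45, 50] -> max=56
step 7: append 78 -> window=[53, 56, 45, 50, 78] -> max=78
Window #3 max = 78

Answer: 78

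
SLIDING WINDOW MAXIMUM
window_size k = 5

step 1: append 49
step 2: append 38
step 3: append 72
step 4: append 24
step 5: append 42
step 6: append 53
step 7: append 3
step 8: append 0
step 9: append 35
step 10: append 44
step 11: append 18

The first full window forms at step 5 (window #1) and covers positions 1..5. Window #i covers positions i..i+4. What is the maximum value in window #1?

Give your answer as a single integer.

Answer: 72

Derivation:
step 1: append 49 -> window=[49] (not full yet)
step 2: append 38 -> window=[49, 38] (not full yet)
step 3: append 72 -> window=[49, 38, 72] (not full yet)
step 4: append 24 -> window=[49, 38, 72, 24] (not full yet)
step 5: append 42 -> window=[49, 38, 72, 24, 42] -> max=72
Window #1 max = 72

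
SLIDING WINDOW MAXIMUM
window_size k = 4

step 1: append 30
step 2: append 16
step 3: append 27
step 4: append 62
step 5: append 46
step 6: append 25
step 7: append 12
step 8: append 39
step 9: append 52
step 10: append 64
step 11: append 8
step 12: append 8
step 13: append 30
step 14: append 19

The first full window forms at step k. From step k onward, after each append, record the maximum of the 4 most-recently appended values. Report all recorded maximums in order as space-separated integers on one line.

step 1: append 30 -> window=[30] (not full yet)
step 2: append 16 -> window=[30, 16] (not full yet)
step 3: append 27 -> window=[30, 16, 27] (not full yet)
step 4: append 62 -> window=[30, 16, 27, 62] -> max=62
step 5: append 46 -> window=[16, 27, 62, 46] -> max=62
step 6: append 25 -> window=[27, 62, 46, 25] -> max=62
step 7: append 12 -> window=[62, 46, 25, 12] -> max=62
step 8: append 39 -> window=[46, 25, 12, 39] -> max=46
step 9: append 52 -> window=[25, 12, 39, 52] -> max=52
step 10: append 64 -> window=[12, 39, 52, 64] -> max=64
step 11: append 8 -> window=[39, 52, 64, 8] -> max=64
step 12: append 8 -> window=[52, 64, 8, 8] -> max=64
step 13: append 30 -> window=[64, 8, 8, 30] -> max=64
step 14: append 19 -> window=[8, 8, 30, 19] -> max=30

Answer: 62 62 62 62 46 52 64 64 64 64 30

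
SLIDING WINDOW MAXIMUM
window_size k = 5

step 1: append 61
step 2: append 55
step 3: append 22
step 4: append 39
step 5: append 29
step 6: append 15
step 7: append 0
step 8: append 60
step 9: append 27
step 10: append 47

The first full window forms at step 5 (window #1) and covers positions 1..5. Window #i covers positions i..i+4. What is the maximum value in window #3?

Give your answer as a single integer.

Answer: 39

Derivation:
step 1: append 61 -> window=[61] (not full yet)
step 2: append 55 -> window=[61, 55] (not full yet)
step 3: append 22 -> window=[61, 55, 22] (not full yet)
step 4: append 39 -> window=[61, 55, 22, 39] (not full yet)
step 5: append 29 -> window=[61, 55, 22, 39, 29] -> max=61
step 6: append 15 -> window=[55, 22, 39, 29, 15] -> max=55
step 7: append 0 -> window=[22, 39, 29, 15, 0] -> max=39
Window #3 max = 39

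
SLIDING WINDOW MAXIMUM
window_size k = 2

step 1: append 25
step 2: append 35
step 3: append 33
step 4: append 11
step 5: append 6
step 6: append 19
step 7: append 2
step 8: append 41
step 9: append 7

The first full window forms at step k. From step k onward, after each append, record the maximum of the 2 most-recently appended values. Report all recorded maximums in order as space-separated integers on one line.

Answer: 35 35 33 11 19 19 41 41

Derivation:
step 1: append 25 -> window=[25] (not full yet)
step 2: append 35 -> window=[25, 35] -> max=35
step 3: append 33 -> window=[35, 33] -> max=35
step 4: append 11 -> window=[33, 11] -> max=33
step 5: append 6 -> window=[11, 6] -> max=11
step 6: append 19 -> window=[6, 19] -> max=19
step 7: append 2 -> window=[19, 2] -> max=19
step 8: append 41 -> window=[2, 41] -> max=41
step 9: append 7 -> window=[41, 7] -> max=41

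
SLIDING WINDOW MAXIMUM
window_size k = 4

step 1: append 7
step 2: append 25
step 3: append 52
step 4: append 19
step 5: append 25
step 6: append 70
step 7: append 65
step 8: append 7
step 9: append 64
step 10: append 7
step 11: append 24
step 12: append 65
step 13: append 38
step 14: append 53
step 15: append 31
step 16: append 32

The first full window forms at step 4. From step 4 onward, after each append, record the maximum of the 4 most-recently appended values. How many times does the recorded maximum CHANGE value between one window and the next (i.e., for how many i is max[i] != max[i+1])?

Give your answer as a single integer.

step 1: append 7 -> window=[7] (not full yet)
step 2: append 25 -> window=[7, 25] (not full yet)
step 3: append 52 -> window=[7, 25, 52] (not full yet)
step 4: append 19 -> window=[7, 25, 52, 19] -> max=52
step 5: append 25 -> window=[25, 52, 19, 25] -> max=52
step 6: append 70 -> window=[52, 19, 25, 70] -> max=70
step 7: append 65 -> window=[19, 25, 70, 65] -> max=70
step 8: append 7 -> window=[25, 70, 65, 7] -> max=70
step 9: append 64 -> window=[70, 65, 7, 64] -> max=70
step 10: append 7 -> window=[65, 7, 64, 7] -> max=65
step 11: append 24 -> window=[7, 64, 7, 24] -> max=64
step 12: append 65 -> window=[64, 7, 24, 65] -> max=65
step 13: append 38 -> window=[7, 24, 65, 38] -> max=65
step 14: append 53 -> window=[24, 65, 38, 53] -> max=65
step 15: append 31 -> window=[65, 38, 53, 31] -> max=65
step 16: append 32 -> window=[38, 53, 31, 32] -> max=53
Recorded maximums: 52 52 70 70 70 70 65 64 65 65 65 65 53
Changes between consecutive maximums: 5

Answer: 5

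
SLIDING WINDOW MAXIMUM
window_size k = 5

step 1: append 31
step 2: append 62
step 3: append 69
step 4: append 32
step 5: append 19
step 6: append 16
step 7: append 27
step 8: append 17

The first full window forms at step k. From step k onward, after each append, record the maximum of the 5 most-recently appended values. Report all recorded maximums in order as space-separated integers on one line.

Answer: 69 69 69 32

Derivation:
step 1: append 31 -> window=[31] (not full yet)
step 2: append 62 -> window=[31, 62] (not full yet)
step 3: append 69 -> window=[31, 62, 69] (not full yet)
step 4: append 32 -> window=[31, 62, 69, 32] (not full yet)
step 5: append 19 -> window=[31, 62, 69, 32, 19] -> max=69
step 6: append 16 -> window=[62, 69, 32, 19, 16] -> max=69
step 7: append 27 -> window=[69, 32, 19, 16, 27] -> max=69
step 8: append 17 -> window=[32, 19, 16, 27, 17] -> max=32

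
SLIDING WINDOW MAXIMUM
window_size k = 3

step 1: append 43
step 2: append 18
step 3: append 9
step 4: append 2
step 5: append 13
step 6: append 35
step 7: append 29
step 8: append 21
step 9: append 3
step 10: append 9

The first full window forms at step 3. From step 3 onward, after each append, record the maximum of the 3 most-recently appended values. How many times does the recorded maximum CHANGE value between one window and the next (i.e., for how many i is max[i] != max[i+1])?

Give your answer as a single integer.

step 1: append 43 -> window=[43] (not full yet)
step 2: append 18 -> window=[43, 18] (not full yet)
step 3: append 9 -> window=[43, 18, 9] -> max=43
step 4: append 2 -> window=[18, 9, 2] -> max=18
step 5: append 13 -> window=[9, 2, 13] -> max=13
step 6: append 35 -> window=[2, 13, 35] -> max=35
step 7: append 29 -> window=[13, 35, 29] -> max=35
step 8: append 21 -> window=[35, 29, 21] -> max=35
step 9: append 3 -> window=[29, 21, 3] -> max=29
step 10: append 9 -> window=[21, 3, 9] -> max=21
Recorded maximums: 43 18 13 35 35 35 29 21
Changes between consecutive maximums: 5

Answer: 5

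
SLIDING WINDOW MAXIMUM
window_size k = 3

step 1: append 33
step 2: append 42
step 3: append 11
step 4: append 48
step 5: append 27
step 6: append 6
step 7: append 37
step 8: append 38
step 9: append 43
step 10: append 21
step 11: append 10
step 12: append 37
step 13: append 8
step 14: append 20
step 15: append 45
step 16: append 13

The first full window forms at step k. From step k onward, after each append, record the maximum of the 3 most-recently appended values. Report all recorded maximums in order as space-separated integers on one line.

Answer: 42 48 48 48 37 38 43 43 43 37 37 37 45 45

Derivation:
step 1: append 33 -> window=[33] (not full yet)
step 2: append 42 -> window=[33, 42] (not full yet)
step 3: append 11 -> window=[33, 42, 11] -> max=42
step 4: append 48 -> window=[42, 11, 48] -> max=48
step 5: append 27 -> window=[11, 48, 27] -> max=48
step 6: append 6 -> window=[48, 27, 6] -> max=48
step 7: append 37 -> window=[27, 6, 37] -> max=37
step 8: append 38 -> window=[6, 37, 38] -> max=38
step 9: append 43 -> window=[37, 38, 43] -> max=43
step 10: append 21 -> window=[38, 43, 21] -> max=43
step 11: append 10 -> window=[43, 21, 10] -> max=43
step 12: append 37 -> window=[21, 10, 37] -> max=37
step 13: append 8 -> window=[10, 37, 8] -> max=37
step 14: append 20 -> window=[37, 8, 20] -> max=37
step 15: append 45 -> window=[8, 20, 45] -> max=45
step 16: append 13 -> window=[20, 45, 13] -> max=45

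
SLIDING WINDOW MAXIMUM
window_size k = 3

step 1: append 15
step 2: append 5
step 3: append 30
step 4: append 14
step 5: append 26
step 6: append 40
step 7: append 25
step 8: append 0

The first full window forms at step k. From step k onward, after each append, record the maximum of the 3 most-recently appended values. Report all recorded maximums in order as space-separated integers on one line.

Answer: 30 30 30 40 40 40

Derivation:
step 1: append 15 -> window=[15] (not full yet)
step 2: append 5 -> window=[15, 5] (not full yet)
step 3: append 30 -> window=[15, 5, 30] -> max=30
step 4: append 14 -> window=[5, 30, 14] -> max=30
step 5: append 26 -> window=[30, 14, 26] -> max=30
step 6: append 40 -> window=[14, 26, 40] -> max=40
step 7: append 25 -> window=[26, 40, 25] -> max=40
step 8: append 0 -> window=[40, 25, 0] -> max=40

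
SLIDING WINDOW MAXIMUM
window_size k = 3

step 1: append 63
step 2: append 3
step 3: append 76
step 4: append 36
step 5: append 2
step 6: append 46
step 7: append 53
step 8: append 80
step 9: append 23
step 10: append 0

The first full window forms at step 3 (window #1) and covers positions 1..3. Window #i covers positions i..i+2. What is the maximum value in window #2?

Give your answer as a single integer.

Answer: 76

Derivation:
step 1: append 63 -> window=[63] (not full yet)
step 2: append 3 -> window=[63, 3] (not full yet)
step 3: append 76 -> window=[63, 3, 76] -> max=76
step 4: append 36 -> window=[3, 76, 36] -> max=76
Window #2 max = 76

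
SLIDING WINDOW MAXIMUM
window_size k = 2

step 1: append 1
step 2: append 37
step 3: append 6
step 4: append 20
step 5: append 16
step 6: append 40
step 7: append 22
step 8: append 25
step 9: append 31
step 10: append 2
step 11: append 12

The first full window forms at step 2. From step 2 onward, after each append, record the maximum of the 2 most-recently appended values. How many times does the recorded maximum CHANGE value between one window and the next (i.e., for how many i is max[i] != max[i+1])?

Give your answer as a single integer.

step 1: append 1 -> window=[1] (not full yet)
step 2: append 37 -> window=[1, 37] -> max=37
step 3: append 6 -> window=[37, 6] -> max=37
step 4: append 20 -> window=[6, 20] -> max=20
step 5: append 16 -> window=[20, 16] -> max=20
step 6: append 40 -> window=[16, 40] -> max=40
step 7: append 22 -> window=[40, 22] -> max=40
step 8: append 25 -> window=[22, 25] -> max=25
step 9: append 31 -> window=[25, 31] -> max=31
step 10: append 2 -> window=[31, 2] -> max=31
step 11: append 12 -> window=[2, 12] -> max=12
Recorded maximums: 37 37 20 20 40 40 25 31 31 12
Changes between consecutive maximums: 5

Answer: 5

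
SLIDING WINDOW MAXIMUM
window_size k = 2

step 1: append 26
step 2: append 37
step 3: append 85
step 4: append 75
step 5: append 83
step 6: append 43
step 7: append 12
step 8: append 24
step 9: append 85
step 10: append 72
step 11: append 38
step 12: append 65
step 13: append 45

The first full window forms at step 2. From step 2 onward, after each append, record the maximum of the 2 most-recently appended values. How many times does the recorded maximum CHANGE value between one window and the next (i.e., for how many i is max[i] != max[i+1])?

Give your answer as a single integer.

Answer: 7

Derivation:
step 1: append 26 -> window=[26] (not full yet)
step 2: append 37 -> window=[26, 37] -> max=37
step 3: append 85 -> window=[37, 85] -> max=85
step 4: append 75 -> window=[85, 75] -> max=85
step 5: append 83 -> window=[75, 83] -> max=83
step 6: append 43 -> window=[83, 43] -> max=83
step 7: append 12 -> window=[43, 12] -> max=43
step 8: append 24 -> window=[12, 24] -> max=24
step 9: append 85 -> window=[24, 85] -> max=85
step 10: append 72 -> window=[85, 72] -> max=85
step 11: append 38 -> window=[72, 38] -> max=72
step 12: append 65 -> window=[38, 65] -> max=65
step 13: append 45 -> window=[65, 45] -> max=65
Recorded maximums: 37 85 85 83 83 43 24 85 85 72 65 65
Changes between consecutive maximums: 7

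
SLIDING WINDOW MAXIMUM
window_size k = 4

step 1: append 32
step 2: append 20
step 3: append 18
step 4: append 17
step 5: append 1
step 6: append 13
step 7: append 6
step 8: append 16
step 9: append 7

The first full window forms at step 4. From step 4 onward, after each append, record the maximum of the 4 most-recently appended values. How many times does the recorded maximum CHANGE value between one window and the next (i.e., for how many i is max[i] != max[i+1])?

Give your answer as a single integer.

step 1: append 32 -> window=[32] (not full yet)
step 2: append 20 -> window=[32, 20] (not full yet)
step 3: append 18 -> window=[32, 20, 18] (not full yet)
step 4: append 17 -> window=[32, 20, 18, 17] -> max=32
step 5: append 1 -> window=[20, 18, 17, 1] -> max=20
step 6: append 13 -> window=[18, 17, 1, 13] -> max=18
step 7: append 6 -> window=[17, 1, 13, 6] -> max=17
step 8: append 16 -> window=[1, 13, 6, 16] -> max=16
step 9: append 7 -> window=[13, 6, 16, 7] -> max=16
Recorded maximums: 32 20 18 17 16 16
Changes between consecutive maximums: 4

Answer: 4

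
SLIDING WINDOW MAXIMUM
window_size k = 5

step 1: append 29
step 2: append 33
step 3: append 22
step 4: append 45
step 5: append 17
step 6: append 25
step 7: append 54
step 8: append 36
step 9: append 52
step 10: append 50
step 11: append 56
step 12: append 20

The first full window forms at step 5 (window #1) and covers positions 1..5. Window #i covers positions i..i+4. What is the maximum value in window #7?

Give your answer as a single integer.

step 1: append 29 -> window=[29] (not full yet)
step 2: append 33 -> window=[29, 33] (not full yet)
step 3: append 22 -> window=[29, 33, 22] (not full yet)
step 4: append 45 -> window=[29, 33, 22, 45] (not full yet)
step 5: append 17 -> window=[29, 33, 22, 45, 17] -> max=45
step 6: append 25 -> window=[33, 22, 45, 17, 25] -> max=45
step 7: append 54 -> window=[22, 45, 17, 25, 54] -> max=54
step 8: append 36 -> window=[45, 17, 25, 54, 36] -> max=54
step 9: append 52 -> window=[17, 25, 54, 36, 52] -> max=54
step 10: append 50 -> window=[25, 54, 36, 52, 50] -> max=54
step 11: append 56 -> window=[54, 36, 52, 50, 56] -> max=56
Window #7 max = 56

Answer: 56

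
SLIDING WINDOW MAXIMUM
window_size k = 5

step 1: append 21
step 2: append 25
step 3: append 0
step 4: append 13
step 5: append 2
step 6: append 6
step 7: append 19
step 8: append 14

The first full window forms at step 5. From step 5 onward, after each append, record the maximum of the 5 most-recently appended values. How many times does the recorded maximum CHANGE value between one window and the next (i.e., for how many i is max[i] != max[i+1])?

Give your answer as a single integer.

step 1: append 21 -> window=[21] (not full yet)
step 2: append 25 -> window=[21, 25] (not full yet)
step 3: append 0 -> window=[21, 25, 0] (not full yet)
step 4: append 13 -> window=[21, 25, 0, 13] (not full yet)
step 5: append 2 -> window=[21, 25, 0, 13, 2] -> max=25
step 6: append 6 -> window=[25, 0, 13, 2, 6] -> max=25
step 7: append 19 -> window=[0, 13, 2, 6, 19] -> max=19
step 8: append 14 -> window=[13, 2, 6, 19, 14] -> max=19
Recorded maximums: 25 25 19 19
Changes between consecutive maximums: 1

Answer: 1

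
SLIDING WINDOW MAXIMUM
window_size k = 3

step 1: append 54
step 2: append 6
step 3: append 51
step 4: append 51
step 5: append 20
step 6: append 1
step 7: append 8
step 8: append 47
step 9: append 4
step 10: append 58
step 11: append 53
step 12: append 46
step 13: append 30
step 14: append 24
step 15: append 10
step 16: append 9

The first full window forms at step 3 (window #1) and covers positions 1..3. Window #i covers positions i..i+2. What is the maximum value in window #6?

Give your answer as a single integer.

Answer: 47

Derivation:
step 1: append 54 -> window=[54] (not full yet)
step 2: append 6 -> window=[54, 6] (not full yet)
step 3: append 51 -> window=[54, 6, 51] -> max=54
step 4: append 51 -> window=[6, 51, 51] -> max=51
step 5: append 20 -> window=[51, 51, 20] -> max=51
step 6: append 1 -> window=[51, 20, 1] -> max=51
step 7: append 8 -> window=[20, 1, 8] -> max=20
step 8: append 47 -> window=[1, 8, 47] -> max=47
Window #6 max = 47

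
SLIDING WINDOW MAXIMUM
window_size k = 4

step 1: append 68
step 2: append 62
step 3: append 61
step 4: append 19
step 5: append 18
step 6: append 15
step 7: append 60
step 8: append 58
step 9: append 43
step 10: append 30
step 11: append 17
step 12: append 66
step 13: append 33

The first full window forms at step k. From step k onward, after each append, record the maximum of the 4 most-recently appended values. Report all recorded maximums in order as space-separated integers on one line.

Answer: 68 62 61 60 60 60 60 58 66 66

Derivation:
step 1: append 68 -> window=[68] (not full yet)
step 2: append 62 -> window=[68, 62] (not full yet)
step 3: append 61 -> window=[68, 62, 61] (not full yet)
step 4: append 19 -> window=[68, 62, 61, 19] -> max=68
step 5: append 18 -> window=[62, 61, 19, 18] -> max=62
step 6: append 15 -> window=[61, 19, 18, 15] -> max=61
step 7: append 60 -> window=[19, 18, 15, 60] -> max=60
step 8: append 58 -> window=[18, 15, 60, 58] -> max=60
step 9: append 43 -> window=[15, 60, 58, 43] -> max=60
step 10: append 30 -> window=[60, 58, 43, 30] -> max=60
step 11: append 17 -> window=[58, 43, 30, 17] -> max=58
step 12: append 66 -> window=[43, 30, 17, 66] -> max=66
step 13: append 33 -> window=[30, 17, 66, 33] -> max=66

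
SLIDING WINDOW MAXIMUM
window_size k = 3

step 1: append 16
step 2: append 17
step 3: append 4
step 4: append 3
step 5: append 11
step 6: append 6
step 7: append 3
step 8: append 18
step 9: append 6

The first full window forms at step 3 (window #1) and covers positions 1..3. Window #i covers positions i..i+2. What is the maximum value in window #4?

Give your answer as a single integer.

step 1: append 16 -> window=[16] (not full yet)
step 2: append 17 -> window=[16, 17] (not full yet)
step 3: append 4 -> window=[16, 17, 4] -> max=17
step 4: append 3 -> window=[17, 4, 3] -> max=17
step 5: append 11 -> window=[4, 3, 11] -> max=11
step 6: append 6 -> window=[3, 11, 6] -> max=11
Window #4 max = 11

Answer: 11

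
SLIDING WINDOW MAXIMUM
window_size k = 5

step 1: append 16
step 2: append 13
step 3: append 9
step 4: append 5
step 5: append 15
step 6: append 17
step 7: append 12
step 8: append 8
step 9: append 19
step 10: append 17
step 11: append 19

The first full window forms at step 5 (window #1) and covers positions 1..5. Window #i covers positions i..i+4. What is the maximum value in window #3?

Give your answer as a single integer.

step 1: append 16 -> window=[16] (not full yet)
step 2: append 13 -> window=[16, 13] (not full yet)
step 3: append 9 -> window=[16, 13, 9] (not full yet)
step 4: append 5 -> window=[16, 13, 9, 5] (not full yet)
step 5: append 15 -> window=[16, 13, 9, 5, 15] -> max=16
step 6: append 17 -> window=[13, 9, 5, 15, 17] -> max=17
step 7: append 12 -> window=[9, 5, 15, 17, 12] -> max=17
Window #3 max = 17

Answer: 17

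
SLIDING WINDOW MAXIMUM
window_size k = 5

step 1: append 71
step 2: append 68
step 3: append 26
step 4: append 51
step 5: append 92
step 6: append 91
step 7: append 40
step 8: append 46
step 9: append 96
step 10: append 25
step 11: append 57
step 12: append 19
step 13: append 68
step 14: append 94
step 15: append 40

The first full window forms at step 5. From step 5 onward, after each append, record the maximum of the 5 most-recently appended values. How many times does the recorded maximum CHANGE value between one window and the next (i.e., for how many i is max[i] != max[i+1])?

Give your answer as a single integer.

Answer: 2

Derivation:
step 1: append 71 -> window=[71] (not full yet)
step 2: append 68 -> window=[71, 68] (not full yet)
step 3: append 26 -> window=[71, 68, 26] (not full yet)
step 4: append 51 -> window=[71, 68, 26, 51] (not full yet)
step 5: append 92 -> window=[71, 68, 26, 51, 92] -> max=92
step 6: append 91 -> window=[68, 26, 51, 92, 91] -> max=92
step 7: append 40 -> window=[26, 51, 92, 91, 40] -> max=92
step 8: append 46 -> window=[51, 92, 91, 40, 46] -> max=92
step 9: append 96 -> window=[92, 91, 40, 46, 96] -> max=96
step 10: append 25 -> window=[91, 40, 46, 96, 25] -> max=96
step 11: append 57 -> window=[40, 46, 96, 25, 57] -> max=96
step 12: append 19 -> window=[46, 96, 25, 57, 19] -> max=96
step 13: append 68 -> window=[96, 25, 57, 19, 68] -> max=96
step 14: append 94 -> window=[25, 57, 19, 68, 94] -> max=94
step 15: append 40 -> window=[57, 19, 68, 94, 40] -> max=94
Recorded maximums: 92 92 92 92 96 96 96 96 96 94 94
Changes between consecutive maximums: 2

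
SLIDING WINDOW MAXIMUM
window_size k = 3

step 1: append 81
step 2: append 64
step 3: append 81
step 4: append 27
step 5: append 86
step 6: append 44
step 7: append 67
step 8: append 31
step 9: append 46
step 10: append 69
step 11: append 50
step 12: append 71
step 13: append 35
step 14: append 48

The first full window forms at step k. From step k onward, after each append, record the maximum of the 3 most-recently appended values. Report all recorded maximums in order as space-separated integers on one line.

Answer: 81 81 86 86 86 67 67 69 69 71 71 71

Derivation:
step 1: append 81 -> window=[81] (not full yet)
step 2: append 64 -> window=[81, 64] (not full yet)
step 3: append 81 -> window=[81, 64, 81] -> max=81
step 4: append 27 -> window=[64, 81, 27] -> max=81
step 5: append 86 -> window=[81, 27, 86] -> max=86
step 6: append 44 -> window=[27, 86, 44] -> max=86
step 7: append 67 -> window=[86, 44, 67] -> max=86
step 8: append 31 -> window=[44, 67, 31] -> max=67
step 9: append 46 -> window=[67, 31, 46] -> max=67
step 10: append 69 -> window=[31, 46, 69] -> max=69
step 11: append 50 -> window=[46, 69, 50] -> max=69
step 12: append 71 -> window=[69, 50, 71] -> max=71
step 13: append 35 -> window=[50, 71, 35] -> max=71
step 14: append 48 -> window=[71, 35, 48] -> max=71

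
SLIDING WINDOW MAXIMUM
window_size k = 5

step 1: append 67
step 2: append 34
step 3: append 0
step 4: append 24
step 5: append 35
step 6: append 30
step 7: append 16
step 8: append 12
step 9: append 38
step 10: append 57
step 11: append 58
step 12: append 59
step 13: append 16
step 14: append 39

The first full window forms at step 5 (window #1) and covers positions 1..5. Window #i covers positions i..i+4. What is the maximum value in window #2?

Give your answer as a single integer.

Answer: 35

Derivation:
step 1: append 67 -> window=[67] (not full yet)
step 2: append 34 -> window=[67, 34] (not full yet)
step 3: append 0 -> window=[67, 34, 0] (not full yet)
step 4: append 24 -> window=[67, 34, 0, 24] (not full yet)
step 5: append 35 -> window=[67, 34, 0, 24, 35] -> max=67
step 6: append 30 -> window=[34, 0, 24, 35, 30] -> max=35
Window #2 max = 35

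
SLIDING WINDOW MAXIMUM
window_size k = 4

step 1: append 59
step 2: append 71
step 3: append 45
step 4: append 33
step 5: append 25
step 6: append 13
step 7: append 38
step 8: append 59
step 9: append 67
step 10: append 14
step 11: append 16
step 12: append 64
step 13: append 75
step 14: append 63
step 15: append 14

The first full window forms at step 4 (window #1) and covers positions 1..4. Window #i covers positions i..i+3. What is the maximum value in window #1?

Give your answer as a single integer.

step 1: append 59 -> window=[59] (not full yet)
step 2: append 71 -> window=[59, 71] (not full yet)
step 3: append 45 -> window=[59, 71, 45] (not full yet)
step 4: append 33 -> window=[59, 71, 45, 33] -> max=71
Window #1 max = 71

Answer: 71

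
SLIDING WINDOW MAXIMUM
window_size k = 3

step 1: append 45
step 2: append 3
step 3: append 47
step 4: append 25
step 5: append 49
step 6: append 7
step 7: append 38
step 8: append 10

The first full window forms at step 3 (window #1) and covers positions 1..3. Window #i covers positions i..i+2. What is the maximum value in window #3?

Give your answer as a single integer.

Answer: 49

Derivation:
step 1: append 45 -> window=[45] (not full yet)
step 2: append 3 -> window=[45, 3] (not full yet)
step 3: append 47 -> window=[45, 3, 47] -> max=47
step 4: append 25 -> window=[3, 47, 25] -> max=47
step 5: append 49 -> window=[47, 25, 49] -> max=49
Window #3 max = 49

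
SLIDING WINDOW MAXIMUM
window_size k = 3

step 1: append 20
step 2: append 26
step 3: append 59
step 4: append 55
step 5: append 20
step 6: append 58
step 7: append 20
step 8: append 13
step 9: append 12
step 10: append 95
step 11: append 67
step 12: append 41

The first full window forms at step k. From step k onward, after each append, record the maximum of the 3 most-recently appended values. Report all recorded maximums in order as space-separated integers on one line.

Answer: 59 59 59 58 58 58 20 95 95 95

Derivation:
step 1: append 20 -> window=[20] (not full yet)
step 2: append 26 -> window=[20, 26] (not full yet)
step 3: append 59 -> window=[20, 26, 59] -> max=59
step 4: append 55 -> window=[26, 59, 55] -> max=59
step 5: append 20 -> window=[59, 55, 20] -> max=59
step 6: append 58 -> window=[55, 20, 58] -> max=58
step 7: append 20 -> window=[20, 58, 20] -> max=58
step 8: append 13 -> window=[58, 20, 13] -> max=58
step 9: append 12 -> window=[20, 13, 12] -> max=20
step 10: append 95 -> window=[13, 12, 95] -> max=95
step 11: append 67 -> window=[12, 95, 67] -> max=95
step 12: append 41 -> window=[95, 67, 41] -> max=95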